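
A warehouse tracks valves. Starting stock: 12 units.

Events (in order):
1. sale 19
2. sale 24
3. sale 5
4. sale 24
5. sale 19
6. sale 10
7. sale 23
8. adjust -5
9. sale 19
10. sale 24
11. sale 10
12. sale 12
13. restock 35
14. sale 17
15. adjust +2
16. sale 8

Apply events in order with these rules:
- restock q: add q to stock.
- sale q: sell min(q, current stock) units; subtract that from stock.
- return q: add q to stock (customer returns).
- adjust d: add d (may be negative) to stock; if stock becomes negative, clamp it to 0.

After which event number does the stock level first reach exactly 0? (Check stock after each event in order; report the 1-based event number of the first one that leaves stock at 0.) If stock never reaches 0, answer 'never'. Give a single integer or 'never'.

Answer: 1

Derivation:
Processing events:
Start: stock = 12
  Event 1 (sale 19): sell min(19,12)=12. stock: 12 - 12 = 0. total_sold = 12
  Event 2 (sale 24): sell min(24,0)=0. stock: 0 - 0 = 0. total_sold = 12
  Event 3 (sale 5): sell min(5,0)=0. stock: 0 - 0 = 0. total_sold = 12
  Event 4 (sale 24): sell min(24,0)=0. stock: 0 - 0 = 0. total_sold = 12
  Event 5 (sale 19): sell min(19,0)=0. stock: 0 - 0 = 0. total_sold = 12
  Event 6 (sale 10): sell min(10,0)=0. stock: 0 - 0 = 0. total_sold = 12
  Event 7 (sale 23): sell min(23,0)=0. stock: 0 - 0 = 0. total_sold = 12
  Event 8 (adjust -5): 0 + -5 = 0 (clamped to 0)
  Event 9 (sale 19): sell min(19,0)=0. stock: 0 - 0 = 0. total_sold = 12
  Event 10 (sale 24): sell min(24,0)=0. stock: 0 - 0 = 0. total_sold = 12
  Event 11 (sale 10): sell min(10,0)=0. stock: 0 - 0 = 0. total_sold = 12
  Event 12 (sale 12): sell min(12,0)=0. stock: 0 - 0 = 0. total_sold = 12
  Event 13 (restock 35): 0 + 35 = 35
  Event 14 (sale 17): sell min(17,35)=17. stock: 35 - 17 = 18. total_sold = 29
  Event 15 (adjust +2): 18 + 2 = 20
  Event 16 (sale 8): sell min(8,20)=8. stock: 20 - 8 = 12. total_sold = 37
Final: stock = 12, total_sold = 37

First zero at event 1.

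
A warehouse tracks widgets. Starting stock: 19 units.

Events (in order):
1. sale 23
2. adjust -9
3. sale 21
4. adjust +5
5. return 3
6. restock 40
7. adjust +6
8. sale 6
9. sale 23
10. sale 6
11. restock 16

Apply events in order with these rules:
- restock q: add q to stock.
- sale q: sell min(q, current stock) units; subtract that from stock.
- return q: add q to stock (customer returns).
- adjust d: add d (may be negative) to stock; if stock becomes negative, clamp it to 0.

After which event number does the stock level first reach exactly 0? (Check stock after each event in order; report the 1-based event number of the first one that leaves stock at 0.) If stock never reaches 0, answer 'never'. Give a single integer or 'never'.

Answer: 1

Derivation:
Processing events:
Start: stock = 19
  Event 1 (sale 23): sell min(23,19)=19. stock: 19 - 19 = 0. total_sold = 19
  Event 2 (adjust -9): 0 + -9 = 0 (clamped to 0)
  Event 3 (sale 21): sell min(21,0)=0. stock: 0 - 0 = 0. total_sold = 19
  Event 4 (adjust +5): 0 + 5 = 5
  Event 5 (return 3): 5 + 3 = 8
  Event 6 (restock 40): 8 + 40 = 48
  Event 7 (adjust +6): 48 + 6 = 54
  Event 8 (sale 6): sell min(6,54)=6. stock: 54 - 6 = 48. total_sold = 25
  Event 9 (sale 23): sell min(23,48)=23. stock: 48 - 23 = 25. total_sold = 48
  Event 10 (sale 6): sell min(6,25)=6. stock: 25 - 6 = 19. total_sold = 54
  Event 11 (restock 16): 19 + 16 = 35
Final: stock = 35, total_sold = 54

First zero at event 1.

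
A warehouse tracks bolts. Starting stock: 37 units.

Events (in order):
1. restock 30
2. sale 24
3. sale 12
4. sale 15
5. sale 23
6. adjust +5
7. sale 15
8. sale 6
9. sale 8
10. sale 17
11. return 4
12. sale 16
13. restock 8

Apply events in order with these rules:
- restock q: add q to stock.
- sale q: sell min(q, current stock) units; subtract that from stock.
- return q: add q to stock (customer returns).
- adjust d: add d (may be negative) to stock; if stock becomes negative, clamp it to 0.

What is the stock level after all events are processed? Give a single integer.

Processing events:
Start: stock = 37
  Event 1 (restock 30): 37 + 30 = 67
  Event 2 (sale 24): sell min(24,67)=24. stock: 67 - 24 = 43. total_sold = 24
  Event 3 (sale 12): sell min(12,43)=12. stock: 43 - 12 = 31. total_sold = 36
  Event 4 (sale 15): sell min(15,31)=15. stock: 31 - 15 = 16. total_sold = 51
  Event 5 (sale 23): sell min(23,16)=16. stock: 16 - 16 = 0. total_sold = 67
  Event 6 (adjust +5): 0 + 5 = 5
  Event 7 (sale 15): sell min(15,5)=5. stock: 5 - 5 = 0. total_sold = 72
  Event 8 (sale 6): sell min(6,0)=0. stock: 0 - 0 = 0. total_sold = 72
  Event 9 (sale 8): sell min(8,0)=0. stock: 0 - 0 = 0. total_sold = 72
  Event 10 (sale 17): sell min(17,0)=0. stock: 0 - 0 = 0. total_sold = 72
  Event 11 (return 4): 0 + 4 = 4
  Event 12 (sale 16): sell min(16,4)=4. stock: 4 - 4 = 0. total_sold = 76
  Event 13 (restock 8): 0 + 8 = 8
Final: stock = 8, total_sold = 76

Answer: 8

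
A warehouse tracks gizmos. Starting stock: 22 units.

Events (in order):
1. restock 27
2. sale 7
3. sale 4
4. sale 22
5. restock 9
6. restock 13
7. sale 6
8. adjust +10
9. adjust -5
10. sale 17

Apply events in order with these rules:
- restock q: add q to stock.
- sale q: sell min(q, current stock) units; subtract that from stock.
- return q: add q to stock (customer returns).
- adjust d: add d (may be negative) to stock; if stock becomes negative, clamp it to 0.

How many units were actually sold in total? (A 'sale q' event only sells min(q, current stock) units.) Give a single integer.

Answer: 56

Derivation:
Processing events:
Start: stock = 22
  Event 1 (restock 27): 22 + 27 = 49
  Event 2 (sale 7): sell min(7,49)=7. stock: 49 - 7 = 42. total_sold = 7
  Event 3 (sale 4): sell min(4,42)=4. stock: 42 - 4 = 38. total_sold = 11
  Event 4 (sale 22): sell min(22,38)=22. stock: 38 - 22 = 16. total_sold = 33
  Event 5 (restock 9): 16 + 9 = 25
  Event 6 (restock 13): 25 + 13 = 38
  Event 7 (sale 6): sell min(6,38)=6. stock: 38 - 6 = 32. total_sold = 39
  Event 8 (adjust +10): 32 + 10 = 42
  Event 9 (adjust -5): 42 + -5 = 37
  Event 10 (sale 17): sell min(17,37)=17. stock: 37 - 17 = 20. total_sold = 56
Final: stock = 20, total_sold = 56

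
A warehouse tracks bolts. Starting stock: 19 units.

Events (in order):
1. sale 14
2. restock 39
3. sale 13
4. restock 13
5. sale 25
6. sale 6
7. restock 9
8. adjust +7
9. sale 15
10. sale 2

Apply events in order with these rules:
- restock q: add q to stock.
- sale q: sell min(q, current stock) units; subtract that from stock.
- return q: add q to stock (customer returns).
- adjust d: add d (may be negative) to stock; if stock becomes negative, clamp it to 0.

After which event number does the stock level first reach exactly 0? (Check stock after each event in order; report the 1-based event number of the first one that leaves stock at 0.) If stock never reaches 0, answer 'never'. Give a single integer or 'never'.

Processing events:
Start: stock = 19
  Event 1 (sale 14): sell min(14,19)=14. stock: 19 - 14 = 5. total_sold = 14
  Event 2 (restock 39): 5 + 39 = 44
  Event 3 (sale 13): sell min(13,44)=13. stock: 44 - 13 = 31. total_sold = 27
  Event 4 (restock 13): 31 + 13 = 44
  Event 5 (sale 25): sell min(25,44)=25. stock: 44 - 25 = 19. total_sold = 52
  Event 6 (sale 6): sell min(6,19)=6. stock: 19 - 6 = 13. total_sold = 58
  Event 7 (restock 9): 13 + 9 = 22
  Event 8 (adjust +7): 22 + 7 = 29
  Event 9 (sale 15): sell min(15,29)=15. stock: 29 - 15 = 14. total_sold = 73
  Event 10 (sale 2): sell min(2,14)=2. stock: 14 - 2 = 12. total_sold = 75
Final: stock = 12, total_sold = 75

Stock never reaches 0.

Answer: never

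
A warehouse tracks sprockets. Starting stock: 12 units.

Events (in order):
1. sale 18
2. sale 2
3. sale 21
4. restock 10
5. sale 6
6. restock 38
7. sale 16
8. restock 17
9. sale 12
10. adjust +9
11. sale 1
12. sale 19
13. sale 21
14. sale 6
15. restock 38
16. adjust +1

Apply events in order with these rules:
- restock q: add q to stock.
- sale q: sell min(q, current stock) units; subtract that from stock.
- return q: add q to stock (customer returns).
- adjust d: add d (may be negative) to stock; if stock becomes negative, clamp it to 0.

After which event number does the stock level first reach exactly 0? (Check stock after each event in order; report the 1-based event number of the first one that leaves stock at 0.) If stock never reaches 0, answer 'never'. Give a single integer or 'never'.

Processing events:
Start: stock = 12
  Event 1 (sale 18): sell min(18,12)=12. stock: 12 - 12 = 0. total_sold = 12
  Event 2 (sale 2): sell min(2,0)=0. stock: 0 - 0 = 0. total_sold = 12
  Event 3 (sale 21): sell min(21,0)=0. stock: 0 - 0 = 0. total_sold = 12
  Event 4 (restock 10): 0 + 10 = 10
  Event 5 (sale 6): sell min(6,10)=6. stock: 10 - 6 = 4. total_sold = 18
  Event 6 (restock 38): 4 + 38 = 42
  Event 7 (sale 16): sell min(16,42)=16. stock: 42 - 16 = 26. total_sold = 34
  Event 8 (restock 17): 26 + 17 = 43
  Event 9 (sale 12): sell min(12,43)=12. stock: 43 - 12 = 31. total_sold = 46
  Event 10 (adjust +9): 31 + 9 = 40
  Event 11 (sale 1): sell min(1,40)=1. stock: 40 - 1 = 39. total_sold = 47
  Event 12 (sale 19): sell min(19,39)=19. stock: 39 - 19 = 20. total_sold = 66
  Event 13 (sale 21): sell min(21,20)=20. stock: 20 - 20 = 0. total_sold = 86
  Event 14 (sale 6): sell min(6,0)=0. stock: 0 - 0 = 0. total_sold = 86
  Event 15 (restock 38): 0 + 38 = 38
  Event 16 (adjust +1): 38 + 1 = 39
Final: stock = 39, total_sold = 86

First zero at event 1.

Answer: 1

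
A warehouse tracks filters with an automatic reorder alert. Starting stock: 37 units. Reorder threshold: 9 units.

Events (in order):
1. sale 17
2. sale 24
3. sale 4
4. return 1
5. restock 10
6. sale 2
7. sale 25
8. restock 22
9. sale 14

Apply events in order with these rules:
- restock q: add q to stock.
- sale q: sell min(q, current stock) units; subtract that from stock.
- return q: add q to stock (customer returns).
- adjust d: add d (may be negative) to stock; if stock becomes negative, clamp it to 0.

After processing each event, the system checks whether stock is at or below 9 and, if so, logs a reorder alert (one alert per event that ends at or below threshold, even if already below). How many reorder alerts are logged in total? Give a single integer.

Processing events:
Start: stock = 37
  Event 1 (sale 17): sell min(17,37)=17. stock: 37 - 17 = 20. total_sold = 17
  Event 2 (sale 24): sell min(24,20)=20. stock: 20 - 20 = 0. total_sold = 37
  Event 3 (sale 4): sell min(4,0)=0. stock: 0 - 0 = 0. total_sold = 37
  Event 4 (return 1): 0 + 1 = 1
  Event 5 (restock 10): 1 + 10 = 11
  Event 6 (sale 2): sell min(2,11)=2. stock: 11 - 2 = 9. total_sold = 39
  Event 7 (sale 25): sell min(25,9)=9. stock: 9 - 9 = 0. total_sold = 48
  Event 8 (restock 22): 0 + 22 = 22
  Event 9 (sale 14): sell min(14,22)=14. stock: 22 - 14 = 8. total_sold = 62
Final: stock = 8, total_sold = 62

Checking against threshold 9:
  After event 1: stock=20 > 9
  After event 2: stock=0 <= 9 -> ALERT
  After event 3: stock=0 <= 9 -> ALERT
  After event 4: stock=1 <= 9 -> ALERT
  After event 5: stock=11 > 9
  After event 6: stock=9 <= 9 -> ALERT
  After event 7: stock=0 <= 9 -> ALERT
  After event 8: stock=22 > 9
  After event 9: stock=8 <= 9 -> ALERT
Alert events: [2, 3, 4, 6, 7, 9]. Count = 6

Answer: 6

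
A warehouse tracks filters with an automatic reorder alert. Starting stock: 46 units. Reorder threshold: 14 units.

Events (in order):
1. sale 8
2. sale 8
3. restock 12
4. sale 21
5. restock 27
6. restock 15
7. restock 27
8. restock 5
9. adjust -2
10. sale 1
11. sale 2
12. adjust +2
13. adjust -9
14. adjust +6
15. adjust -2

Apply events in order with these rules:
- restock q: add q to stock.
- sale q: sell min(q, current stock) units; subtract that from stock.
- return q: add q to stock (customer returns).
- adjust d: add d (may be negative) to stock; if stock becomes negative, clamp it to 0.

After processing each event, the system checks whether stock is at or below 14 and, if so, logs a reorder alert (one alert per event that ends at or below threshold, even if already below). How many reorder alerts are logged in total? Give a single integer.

Processing events:
Start: stock = 46
  Event 1 (sale 8): sell min(8,46)=8. stock: 46 - 8 = 38. total_sold = 8
  Event 2 (sale 8): sell min(8,38)=8. stock: 38 - 8 = 30. total_sold = 16
  Event 3 (restock 12): 30 + 12 = 42
  Event 4 (sale 21): sell min(21,42)=21. stock: 42 - 21 = 21. total_sold = 37
  Event 5 (restock 27): 21 + 27 = 48
  Event 6 (restock 15): 48 + 15 = 63
  Event 7 (restock 27): 63 + 27 = 90
  Event 8 (restock 5): 90 + 5 = 95
  Event 9 (adjust -2): 95 + -2 = 93
  Event 10 (sale 1): sell min(1,93)=1. stock: 93 - 1 = 92. total_sold = 38
  Event 11 (sale 2): sell min(2,92)=2. stock: 92 - 2 = 90. total_sold = 40
  Event 12 (adjust +2): 90 + 2 = 92
  Event 13 (adjust -9): 92 + -9 = 83
  Event 14 (adjust +6): 83 + 6 = 89
  Event 15 (adjust -2): 89 + -2 = 87
Final: stock = 87, total_sold = 40

Checking against threshold 14:
  After event 1: stock=38 > 14
  After event 2: stock=30 > 14
  After event 3: stock=42 > 14
  After event 4: stock=21 > 14
  After event 5: stock=48 > 14
  After event 6: stock=63 > 14
  After event 7: stock=90 > 14
  After event 8: stock=95 > 14
  After event 9: stock=93 > 14
  After event 10: stock=92 > 14
  After event 11: stock=90 > 14
  After event 12: stock=92 > 14
  After event 13: stock=83 > 14
  After event 14: stock=89 > 14
  After event 15: stock=87 > 14
Alert events: []. Count = 0

Answer: 0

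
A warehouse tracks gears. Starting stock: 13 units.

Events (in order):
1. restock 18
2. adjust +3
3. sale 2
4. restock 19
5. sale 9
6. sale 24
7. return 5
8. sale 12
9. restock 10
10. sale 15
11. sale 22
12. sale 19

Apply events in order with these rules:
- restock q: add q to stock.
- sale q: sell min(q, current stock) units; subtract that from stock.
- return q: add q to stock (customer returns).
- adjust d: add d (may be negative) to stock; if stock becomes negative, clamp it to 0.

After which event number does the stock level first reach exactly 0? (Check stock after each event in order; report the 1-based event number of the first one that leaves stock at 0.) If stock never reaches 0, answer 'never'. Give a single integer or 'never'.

Processing events:
Start: stock = 13
  Event 1 (restock 18): 13 + 18 = 31
  Event 2 (adjust +3): 31 + 3 = 34
  Event 3 (sale 2): sell min(2,34)=2. stock: 34 - 2 = 32. total_sold = 2
  Event 4 (restock 19): 32 + 19 = 51
  Event 5 (sale 9): sell min(9,51)=9. stock: 51 - 9 = 42. total_sold = 11
  Event 6 (sale 24): sell min(24,42)=24. stock: 42 - 24 = 18. total_sold = 35
  Event 7 (return 5): 18 + 5 = 23
  Event 8 (sale 12): sell min(12,23)=12. stock: 23 - 12 = 11. total_sold = 47
  Event 9 (restock 10): 11 + 10 = 21
  Event 10 (sale 15): sell min(15,21)=15. stock: 21 - 15 = 6. total_sold = 62
  Event 11 (sale 22): sell min(22,6)=6. stock: 6 - 6 = 0. total_sold = 68
  Event 12 (sale 19): sell min(19,0)=0. stock: 0 - 0 = 0. total_sold = 68
Final: stock = 0, total_sold = 68

First zero at event 11.

Answer: 11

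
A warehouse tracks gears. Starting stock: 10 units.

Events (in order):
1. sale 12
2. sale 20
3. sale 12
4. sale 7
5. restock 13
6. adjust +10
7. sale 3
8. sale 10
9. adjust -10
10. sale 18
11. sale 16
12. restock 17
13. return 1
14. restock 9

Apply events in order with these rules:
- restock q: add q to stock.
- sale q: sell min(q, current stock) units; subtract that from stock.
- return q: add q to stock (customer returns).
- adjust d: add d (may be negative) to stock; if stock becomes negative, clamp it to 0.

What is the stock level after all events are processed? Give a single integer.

Answer: 27

Derivation:
Processing events:
Start: stock = 10
  Event 1 (sale 12): sell min(12,10)=10. stock: 10 - 10 = 0. total_sold = 10
  Event 2 (sale 20): sell min(20,0)=0. stock: 0 - 0 = 0. total_sold = 10
  Event 3 (sale 12): sell min(12,0)=0. stock: 0 - 0 = 0. total_sold = 10
  Event 4 (sale 7): sell min(7,0)=0. stock: 0 - 0 = 0. total_sold = 10
  Event 5 (restock 13): 0 + 13 = 13
  Event 6 (adjust +10): 13 + 10 = 23
  Event 7 (sale 3): sell min(3,23)=3. stock: 23 - 3 = 20. total_sold = 13
  Event 8 (sale 10): sell min(10,20)=10. stock: 20 - 10 = 10. total_sold = 23
  Event 9 (adjust -10): 10 + -10 = 0
  Event 10 (sale 18): sell min(18,0)=0. stock: 0 - 0 = 0. total_sold = 23
  Event 11 (sale 16): sell min(16,0)=0. stock: 0 - 0 = 0. total_sold = 23
  Event 12 (restock 17): 0 + 17 = 17
  Event 13 (return 1): 17 + 1 = 18
  Event 14 (restock 9): 18 + 9 = 27
Final: stock = 27, total_sold = 23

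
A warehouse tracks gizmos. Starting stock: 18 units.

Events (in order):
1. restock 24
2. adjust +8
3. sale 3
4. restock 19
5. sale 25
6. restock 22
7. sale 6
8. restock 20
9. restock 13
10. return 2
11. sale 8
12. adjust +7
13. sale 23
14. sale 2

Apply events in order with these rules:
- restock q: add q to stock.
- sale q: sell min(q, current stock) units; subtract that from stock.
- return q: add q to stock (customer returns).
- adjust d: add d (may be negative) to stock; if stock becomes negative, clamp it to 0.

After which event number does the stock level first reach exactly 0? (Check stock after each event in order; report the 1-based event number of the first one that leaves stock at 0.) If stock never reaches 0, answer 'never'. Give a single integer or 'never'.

Processing events:
Start: stock = 18
  Event 1 (restock 24): 18 + 24 = 42
  Event 2 (adjust +8): 42 + 8 = 50
  Event 3 (sale 3): sell min(3,50)=3. stock: 50 - 3 = 47. total_sold = 3
  Event 4 (restock 19): 47 + 19 = 66
  Event 5 (sale 25): sell min(25,66)=25. stock: 66 - 25 = 41. total_sold = 28
  Event 6 (restock 22): 41 + 22 = 63
  Event 7 (sale 6): sell min(6,63)=6. stock: 63 - 6 = 57. total_sold = 34
  Event 8 (restock 20): 57 + 20 = 77
  Event 9 (restock 13): 77 + 13 = 90
  Event 10 (return 2): 90 + 2 = 92
  Event 11 (sale 8): sell min(8,92)=8. stock: 92 - 8 = 84. total_sold = 42
  Event 12 (adjust +7): 84 + 7 = 91
  Event 13 (sale 23): sell min(23,91)=23. stock: 91 - 23 = 68. total_sold = 65
  Event 14 (sale 2): sell min(2,68)=2. stock: 68 - 2 = 66. total_sold = 67
Final: stock = 66, total_sold = 67

Stock never reaches 0.

Answer: never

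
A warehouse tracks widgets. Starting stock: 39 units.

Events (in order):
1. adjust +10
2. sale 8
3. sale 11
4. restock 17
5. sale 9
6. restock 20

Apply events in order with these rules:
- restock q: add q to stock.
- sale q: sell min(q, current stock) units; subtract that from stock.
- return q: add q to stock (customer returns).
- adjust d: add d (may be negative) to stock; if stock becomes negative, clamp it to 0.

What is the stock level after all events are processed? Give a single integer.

Answer: 58

Derivation:
Processing events:
Start: stock = 39
  Event 1 (adjust +10): 39 + 10 = 49
  Event 2 (sale 8): sell min(8,49)=8. stock: 49 - 8 = 41. total_sold = 8
  Event 3 (sale 11): sell min(11,41)=11. stock: 41 - 11 = 30. total_sold = 19
  Event 4 (restock 17): 30 + 17 = 47
  Event 5 (sale 9): sell min(9,47)=9. stock: 47 - 9 = 38. total_sold = 28
  Event 6 (restock 20): 38 + 20 = 58
Final: stock = 58, total_sold = 28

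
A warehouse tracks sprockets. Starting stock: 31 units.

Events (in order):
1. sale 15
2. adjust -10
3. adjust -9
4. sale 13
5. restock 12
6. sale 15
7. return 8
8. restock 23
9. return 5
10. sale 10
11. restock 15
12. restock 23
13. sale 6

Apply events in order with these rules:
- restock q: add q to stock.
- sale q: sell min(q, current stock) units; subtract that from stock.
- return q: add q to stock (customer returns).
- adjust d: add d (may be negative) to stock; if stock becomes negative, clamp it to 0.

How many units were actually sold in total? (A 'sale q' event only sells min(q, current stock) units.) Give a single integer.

Answer: 43

Derivation:
Processing events:
Start: stock = 31
  Event 1 (sale 15): sell min(15,31)=15. stock: 31 - 15 = 16. total_sold = 15
  Event 2 (adjust -10): 16 + -10 = 6
  Event 3 (adjust -9): 6 + -9 = 0 (clamped to 0)
  Event 4 (sale 13): sell min(13,0)=0. stock: 0 - 0 = 0. total_sold = 15
  Event 5 (restock 12): 0 + 12 = 12
  Event 6 (sale 15): sell min(15,12)=12. stock: 12 - 12 = 0. total_sold = 27
  Event 7 (return 8): 0 + 8 = 8
  Event 8 (restock 23): 8 + 23 = 31
  Event 9 (return 5): 31 + 5 = 36
  Event 10 (sale 10): sell min(10,36)=10. stock: 36 - 10 = 26. total_sold = 37
  Event 11 (restock 15): 26 + 15 = 41
  Event 12 (restock 23): 41 + 23 = 64
  Event 13 (sale 6): sell min(6,64)=6. stock: 64 - 6 = 58. total_sold = 43
Final: stock = 58, total_sold = 43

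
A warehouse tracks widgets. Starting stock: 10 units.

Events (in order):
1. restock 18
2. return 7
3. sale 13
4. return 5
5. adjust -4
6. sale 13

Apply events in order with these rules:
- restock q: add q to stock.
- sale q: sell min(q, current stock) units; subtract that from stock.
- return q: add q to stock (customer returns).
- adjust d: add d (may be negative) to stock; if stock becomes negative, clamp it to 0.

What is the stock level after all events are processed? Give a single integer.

Answer: 10

Derivation:
Processing events:
Start: stock = 10
  Event 1 (restock 18): 10 + 18 = 28
  Event 2 (return 7): 28 + 7 = 35
  Event 3 (sale 13): sell min(13,35)=13. stock: 35 - 13 = 22. total_sold = 13
  Event 4 (return 5): 22 + 5 = 27
  Event 5 (adjust -4): 27 + -4 = 23
  Event 6 (sale 13): sell min(13,23)=13. stock: 23 - 13 = 10. total_sold = 26
Final: stock = 10, total_sold = 26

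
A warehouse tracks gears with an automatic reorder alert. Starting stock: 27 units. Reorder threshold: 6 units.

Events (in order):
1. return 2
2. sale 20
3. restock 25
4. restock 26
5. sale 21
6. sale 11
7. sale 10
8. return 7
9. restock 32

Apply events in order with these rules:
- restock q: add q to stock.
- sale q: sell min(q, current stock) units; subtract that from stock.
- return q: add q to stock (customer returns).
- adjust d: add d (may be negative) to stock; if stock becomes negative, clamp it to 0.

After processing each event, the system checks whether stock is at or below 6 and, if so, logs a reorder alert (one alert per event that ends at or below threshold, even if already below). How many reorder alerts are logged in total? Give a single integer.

Processing events:
Start: stock = 27
  Event 1 (return 2): 27 + 2 = 29
  Event 2 (sale 20): sell min(20,29)=20. stock: 29 - 20 = 9. total_sold = 20
  Event 3 (restock 25): 9 + 25 = 34
  Event 4 (restock 26): 34 + 26 = 60
  Event 5 (sale 21): sell min(21,60)=21. stock: 60 - 21 = 39. total_sold = 41
  Event 6 (sale 11): sell min(11,39)=11. stock: 39 - 11 = 28. total_sold = 52
  Event 7 (sale 10): sell min(10,28)=10. stock: 28 - 10 = 18. total_sold = 62
  Event 8 (return 7): 18 + 7 = 25
  Event 9 (restock 32): 25 + 32 = 57
Final: stock = 57, total_sold = 62

Checking against threshold 6:
  After event 1: stock=29 > 6
  After event 2: stock=9 > 6
  After event 3: stock=34 > 6
  After event 4: stock=60 > 6
  After event 5: stock=39 > 6
  After event 6: stock=28 > 6
  After event 7: stock=18 > 6
  After event 8: stock=25 > 6
  After event 9: stock=57 > 6
Alert events: []. Count = 0

Answer: 0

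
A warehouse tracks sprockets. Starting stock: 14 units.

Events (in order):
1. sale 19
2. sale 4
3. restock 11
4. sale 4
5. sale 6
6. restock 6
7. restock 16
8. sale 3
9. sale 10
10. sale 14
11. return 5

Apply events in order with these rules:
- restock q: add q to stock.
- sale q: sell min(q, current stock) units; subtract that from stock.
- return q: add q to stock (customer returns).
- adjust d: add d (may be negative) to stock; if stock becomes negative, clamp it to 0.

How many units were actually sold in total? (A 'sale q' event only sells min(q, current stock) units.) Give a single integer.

Answer: 47

Derivation:
Processing events:
Start: stock = 14
  Event 1 (sale 19): sell min(19,14)=14. stock: 14 - 14 = 0. total_sold = 14
  Event 2 (sale 4): sell min(4,0)=0. stock: 0 - 0 = 0. total_sold = 14
  Event 3 (restock 11): 0 + 11 = 11
  Event 4 (sale 4): sell min(4,11)=4. stock: 11 - 4 = 7. total_sold = 18
  Event 5 (sale 6): sell min(6,7)=6. stock: 7 - 6 = 1. total_sold = 24
  Event 6 (restock 6): 1 + 6 = 7
  Event 7 (restock 16): 7 + 16 = 23
  Event 8 (sale 3): sell min(3,23)=3. stock: 23 - 3 = 20. total_sold = 27
  Event 9 (sale 10): sell min(10,20)=10. stock: 20 - 10 = 10. total_sold = 37
  Event 10 (sale 14): sell min(14,10)=10. stock: 10 - 10 = 0. total_sold = 47
  Event 11 (return 5): 0 + 5 = 5
Final: stock = 5, total_sold = 47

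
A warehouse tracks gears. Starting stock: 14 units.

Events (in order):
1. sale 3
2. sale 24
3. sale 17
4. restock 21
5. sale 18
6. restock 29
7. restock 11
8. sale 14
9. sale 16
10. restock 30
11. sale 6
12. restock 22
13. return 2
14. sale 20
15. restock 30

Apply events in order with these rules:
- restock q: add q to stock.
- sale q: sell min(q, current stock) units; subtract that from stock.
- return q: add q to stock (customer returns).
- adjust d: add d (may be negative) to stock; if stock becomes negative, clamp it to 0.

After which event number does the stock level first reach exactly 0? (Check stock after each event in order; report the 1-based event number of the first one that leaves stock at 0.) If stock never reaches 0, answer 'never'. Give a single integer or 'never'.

Answer: 2

Derivation:
Processing events:
Start: stock = 14
  Event 1 (sale 3): sell min(3,14)=3. stock: 14 - 3 = 11. total_sold = 3
  Event 2 (sale 24): sell min(24,11)=11. stock: 11 - 11 = 0. total_sold = 14
  Event 3 (sale 17): sell min(17,0)=0. stock: 0 - 0 = 0. total_sold = 14
  Event 4 (restock 21): 0 + 21 = 21
  Event 5 (sale 18): sell min(18,21)=18. stock: 21 - 18 = 3. total_sold = 32
  Event 6 (restock 29): 3 + 29 = 32
  Event 7 (restock 11): 32 + 11 = 43
  Event 8 (sale 14): sell min(14,43)=14. stock: 43 - 14 = 29. total_sold = 46
  Event 9 (sale 16): sell min(16,29)=16. stock: 29 - 16 = 13. total_sold = 62
  Event 10 (restock 30): 13 + 30 = 43
  Event 11 (sale 6): sell min(6,43)=6. stock: 43 - 6 = 37. total_sold = 68
  Event 12 (restock 22): 37 + 22 = 59
  Event 13 (return 2): 59 + 2 = 61
  Event 14 (sale 20): sell min(20,61)=20. stock: 61 - 20 = 41. total_sold = 88
  Event 15 (restock 30): 41 + 30 = 71
Final: stock = 71, total_sold = 88

First zero at event 2.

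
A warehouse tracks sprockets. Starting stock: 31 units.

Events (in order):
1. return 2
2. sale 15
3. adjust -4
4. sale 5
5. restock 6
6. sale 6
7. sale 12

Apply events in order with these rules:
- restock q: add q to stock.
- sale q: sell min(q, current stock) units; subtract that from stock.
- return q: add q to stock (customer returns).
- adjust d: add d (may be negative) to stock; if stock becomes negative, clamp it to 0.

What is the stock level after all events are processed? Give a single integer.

Processing events:
Start: stock = 31
  Event 1 (return 2): 31 + 2 = 33
  Event 2 (sale 15): sell min(15,33)=15. stock: 33 - 15 = 18. total_sold = 15
  Event 3 (adjust -4): 18 + -4 = 14
  Event 4 (sale 5): sell min(5,14)=5. stock: 14 - 5 = 9. total_sold = 20
  Event 5 (restock 6): 9 + 6 = 15
  Event 6 (sale 6): sell min(6,15)=6. stock: 15 - 6 = 9. total_sold = 26
  Event 7 (sale 12): sell min(12,9)=9. stock: 9 - 9 = 0. total_sold = 35
Final: stock = 0, total_sold = 35

Answer: 0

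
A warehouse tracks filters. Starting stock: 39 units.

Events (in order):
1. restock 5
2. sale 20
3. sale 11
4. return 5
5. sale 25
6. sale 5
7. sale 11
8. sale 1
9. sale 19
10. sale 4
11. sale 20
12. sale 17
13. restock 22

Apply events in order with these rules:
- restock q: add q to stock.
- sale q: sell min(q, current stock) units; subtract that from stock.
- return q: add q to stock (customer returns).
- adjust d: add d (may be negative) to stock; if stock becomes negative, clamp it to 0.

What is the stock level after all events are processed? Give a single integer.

Processing events:
Start: stock = 39
  Event 1 (restock 5): 39 + 5 = 44
  Event 2 (sale 20): sell min(20,44)=20. stock: 44 - 20 = 24. total_sold = 20
  Event 3 (sale 11): sell min(11,24)=11. stock: 24 - 11 = 13. total_sold = 31
  Event 4 (return 5): 13 + 5 = 18
  Event 5 (sale 25): sell min(25,18)=18. stock: 18 - 18 = 0. total_sold = 49
  Event 6 (sale 5): sell min(5,0)=0. stock: 0 - 0 = 0. total_sold = 49
  Event 7 (sale 11): sell min(11,0)=0. stock: 0 - 0 = 0. total_sold = 49
  Event 8 (sale 1): sell min(1,0)=0. stock: 0 - 0 = 0. total_sold = 49
  Event 9 (sale 19): sell min(19,0)=0. stock: 0 - 0 = 0. total_sold = 49
  Event 10 (sale 4): sell min(4,0)=0. stock: 0 - 0 = 0. total_sold = 49
  Event 11 (sale 20): sell min(20,0)=0. stock: 0 - 0 = 0. total_sold = 49
  Event 12 (sale 17): sell min(17,0)=0. stock: 0 - 0 = 0. total_sold = 49
  Event 13 (restock 22): 0 + 22 = 22
Final: stock = 22, total_sold = 49

Answer: 22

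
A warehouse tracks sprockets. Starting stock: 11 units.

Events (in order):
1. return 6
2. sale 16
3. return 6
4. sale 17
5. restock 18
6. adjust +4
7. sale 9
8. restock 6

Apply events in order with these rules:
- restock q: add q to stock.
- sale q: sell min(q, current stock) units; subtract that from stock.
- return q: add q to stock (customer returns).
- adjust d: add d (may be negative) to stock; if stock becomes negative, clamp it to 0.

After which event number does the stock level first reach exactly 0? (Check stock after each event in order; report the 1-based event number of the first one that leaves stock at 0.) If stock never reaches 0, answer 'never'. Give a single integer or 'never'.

Answer: 4

Derivation:
Processing events:
Start: stock = 11
  Event 1 (return 6): 11 + 6 = 17
  Event 2 (sale 16): sell min(16,17)=16. stock: 17 - 16 = 1. total_sold = 16
  Event 3 (return 6): 1 + 6 = 7
  Event 4 (sale 17): sell min(17,7)=7. stock: 7 - 7 = 0. total_sold = 23
  Event 5 (restock 18): 0 + 18 = 18
  Event 6 (adjust +4): 18 + 4 = 22
  Event 7 (sale 9): sell min(9,22)=9. stock: 22 - 9 = 13. total_sold = 32
  Event 8 (restock 6): 13 + 6 = 19
Final: stock = 19, total_sold = 32

First zero at event 4.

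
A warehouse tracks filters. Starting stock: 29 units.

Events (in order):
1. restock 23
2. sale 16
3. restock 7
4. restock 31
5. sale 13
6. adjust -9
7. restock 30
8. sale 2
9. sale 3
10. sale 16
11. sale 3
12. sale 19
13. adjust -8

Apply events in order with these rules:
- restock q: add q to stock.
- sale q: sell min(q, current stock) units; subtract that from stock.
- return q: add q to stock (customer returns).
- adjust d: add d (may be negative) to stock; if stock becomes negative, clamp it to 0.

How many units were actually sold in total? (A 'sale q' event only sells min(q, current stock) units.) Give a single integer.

Answer: 72

Derivation:
Processing events:
Start: stock = 29
  Event 1 (restock 23): 29 + 23 = 52
  Event 2 (sale 16): sell min(16,52)=16. stock: 52 - 16 = 36. total_sold = 16
  Event 3 (restock 7): 36 + 7 = 43
  Event 4 (restock 31): 43 + 31 = 74
  Event 5 (sale 13): sell min(13,74)=13. stock: 74 - 13 = 61. total_sold = 29
  Event 6 (adjust -9): 61 + -9 = 52
  Event 7 (restock 30): 52 + 30 = 82
  Event 8 (sale 2): sell min(2,82)=2. stock: 82 - 2 = 80. total_sold = 31
  Event 9 (sale 3): sell min(3,80)=3. stock: 80 - 3 = 77. total_sold = 34
  Event 10 (sale 16): sell min(16,77)=16. stock: 77 - 16 = 61. total_sold = 50
  Event 11 (sale 3): sell min(3,61)=3. stock: 61 - 3 = 58. total_sold = 53
  Event 12 (sale 19): sell min(19,58)=19. stock: 58 - 19 = 39. total_sold = 72
  Event 13 (adjust -8): 39 + -8 = 31
Final: stock = 31, total_sold = 72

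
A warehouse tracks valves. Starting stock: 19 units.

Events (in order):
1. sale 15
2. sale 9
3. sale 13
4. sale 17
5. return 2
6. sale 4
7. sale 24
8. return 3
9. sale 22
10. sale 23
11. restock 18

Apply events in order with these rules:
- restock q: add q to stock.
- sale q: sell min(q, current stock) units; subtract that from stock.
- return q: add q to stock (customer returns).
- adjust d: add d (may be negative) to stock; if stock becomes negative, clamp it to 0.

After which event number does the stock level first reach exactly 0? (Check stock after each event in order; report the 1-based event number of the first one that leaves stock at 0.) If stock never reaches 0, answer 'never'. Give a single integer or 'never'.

Answer: 2

Derivation:
Processing events:
Start: stock = 19
  Event 1 (sale 15): sell min(15,19)=15. stock: 19 - 15 = 4. total_sold = 15
  Event 2 (sale 9): sell min(9,4)=4. stock: 4 - 4 = 0. total_sold = 19
  Event 3 (sale 13): sell min(13,0)=0. stock: 0 - 0 = 0. total_sold = 19
  Event 4 (sale 17): sell min(17,0)=0. stock: 0 - 0 = 0. total_sold = 19
  Event 5 (return 2): 0 + 2 = 2
  Event 6 (sale 4): sell min(4,2)=2. stock: 2 - 2 = 0. total_sold = 21
  Event 7 (sale 24): sell min(24,0)=0. stock: 0 - 0 = 0. total_sold = 21
  Event 8 (return 3): 0 + 3 = 3
  Event 9 (sale 22): sell min(22,3)=3. stock: 3 - 3 = 0. total_sold = 24
  Event 10 (sale 23): sell min(23,0)=0. stock: 0 - 0 = 0. total_sold = 24
  Event 11 (restock 18): 0 + 18 = 18
Final: stock = 18, total_sold = 24

First zero at event 2.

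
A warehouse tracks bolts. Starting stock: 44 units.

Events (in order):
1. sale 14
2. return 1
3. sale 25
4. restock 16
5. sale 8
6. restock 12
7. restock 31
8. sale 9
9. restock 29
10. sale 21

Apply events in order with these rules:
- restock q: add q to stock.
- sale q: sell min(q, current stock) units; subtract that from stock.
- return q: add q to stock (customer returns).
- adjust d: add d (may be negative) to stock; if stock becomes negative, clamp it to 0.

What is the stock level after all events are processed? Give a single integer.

Processing events:
Start: stock = 44
  Event 1 (sale 14): sell min(14,44)=14. stock: 44 - 14 = 30. total_sold = 14
  Event 2 (return 1): 30 + 1 = 31
  Event 3 (sale 25): sell min(25,31)=25. stock: 31 - 25 = 6. total_sold = 39
  Event 4 (restock 16): 6 + 16 = 22
  Event 5 (sale 8): sell min(8,22)=8. stock: 22 - 8 = 14. total_sold = 47
  Event 6 (restock 12): 14 + 12 = 26
  Event 7 (restock 31): 26 + 31 = 57
  Event 8 (sale 9): sell min(9,57)=9. stock: 57 - 9 = 48. total_sold = 56
  Event 9 (restock 29): 48 + 29 = 77
  Event 10 (sale 21): sell min(21,77)=21. stock: 77 - 21 = 56. total_sold = 77
Final: stock = 56, total_sold = 77

Answer: 56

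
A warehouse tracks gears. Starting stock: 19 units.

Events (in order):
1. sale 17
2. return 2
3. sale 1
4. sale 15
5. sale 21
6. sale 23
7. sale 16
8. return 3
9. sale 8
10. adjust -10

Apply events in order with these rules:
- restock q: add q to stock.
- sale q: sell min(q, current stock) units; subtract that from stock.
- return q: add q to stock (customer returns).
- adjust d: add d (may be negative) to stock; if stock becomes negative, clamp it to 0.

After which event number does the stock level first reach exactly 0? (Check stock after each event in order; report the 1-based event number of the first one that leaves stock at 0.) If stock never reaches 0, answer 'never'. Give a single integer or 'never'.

Answer: 4

Derivation:
Processing events:
Start: stock = 19
  Event 1 (sale 17): sell min(17,19)=17. stock: 19 - 17 = 2. total_sold = 17
  Event 2 (return 2): 2 + 2 = 4
  Event 3 (sale 1): sell min(1,4)=1. stock: 4 - 1 = 3. total_sold = 18
  Event 4 (sale 15): sell min(15,3)=3. stock: 3 - 3 = 0. total_sold = 21
  Event 5 (sale 21): sell min(21,0)=0. stock: 0 - 0 = 0. total_sold = 21
  Event 6 (sale 23): sell min(23,0)=0. stock: 0 - 0 = 0. total_sold = 21
  Event 7 (sale 16): sell min(16,0)=0. stock: 0 - 0 = 0. total_sold = 21
  Event 8 (return 3): 0 + 3 = 3
  Event 9 (sale 8): sell min(8,3)=3. stock: 3 - 3 = 0. total_sold = 24
  Event 10 (adjust -10): 0 + -10 = 0 (clamped to 0)
Final: stock = 0, total_sold = 24

First zero at event 4.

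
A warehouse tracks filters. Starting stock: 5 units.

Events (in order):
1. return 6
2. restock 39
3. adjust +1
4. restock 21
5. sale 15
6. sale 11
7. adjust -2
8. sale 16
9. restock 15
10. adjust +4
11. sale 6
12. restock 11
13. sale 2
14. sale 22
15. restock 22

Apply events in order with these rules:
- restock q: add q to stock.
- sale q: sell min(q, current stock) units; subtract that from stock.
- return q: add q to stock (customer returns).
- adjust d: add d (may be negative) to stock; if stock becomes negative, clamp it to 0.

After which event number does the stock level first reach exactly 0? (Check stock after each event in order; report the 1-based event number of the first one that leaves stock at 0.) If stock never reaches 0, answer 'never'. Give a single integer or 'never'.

Answer: never

Derivation:
Processing events:
Start: stock = 5
  Event 1 (return 6): 5 + 6 = 11
  Event 2 (restock 39): 11 + 39 = 50
  Event 3 (adjust +1): 50 + 1 = 51
  Event 4 (restock 21): 51 + 21 = 72
  Event 5 (sale 15): sell min(15,72)=15. stock: 72 - 15 = 57. total_sold = 15
  Event 6 (sale 11): sell min(11,57)=11. stock: 57 - 11 = 46. total_sold = 26
  Event 7 (adjust -2): 46 + -2 = 44
  Event 8 (sale 16): sell min(16,44)=16. stock: 44 - 16 = 28. total_sold = 42
  Event 9 (restock 15): 28 + 15 = 43
  Event 10 (adjust +4): 43 + 4 = 47
  Event 11 (sale 6): sell min(6,47)=6. stock: 47 - 6 = 41. total_sold = 48
  Event 12 (restock 11): 41 + 11 = 52
  Event 13 (sale 2): sell min(2,52)=2. stock: 52 - 2 = 50. total_sold = 50
  Event 14 (sale 22): sell min(22,50)=22. stock: 50 - 22 = 28. total_sold = 72
  Event 15 (restock 22): 28 + 22 = 50
Final: stock = 50, total_sold = 72

Stock never reaches 0.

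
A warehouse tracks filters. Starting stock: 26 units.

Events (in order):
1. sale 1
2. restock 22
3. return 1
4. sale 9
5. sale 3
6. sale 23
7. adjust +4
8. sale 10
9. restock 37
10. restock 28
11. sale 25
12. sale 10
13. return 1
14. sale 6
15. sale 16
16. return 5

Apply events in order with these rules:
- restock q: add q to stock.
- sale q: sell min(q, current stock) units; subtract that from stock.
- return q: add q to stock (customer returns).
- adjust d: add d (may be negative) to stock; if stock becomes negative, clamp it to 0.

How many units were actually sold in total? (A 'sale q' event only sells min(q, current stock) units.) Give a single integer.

Processing events:
Start: stock = 26
  Event 1 (sale 1): sell min(1,26)=1. stock: 26 - 1 = 25. total_sold = 1
  Event 2 (restock 22): 25 + 22 = 47
  Event 3 (return 1): 47 + 1 = 48
  Event 4 (sale 9): sell min(9,48)=9. stock: 48 - 9 = 39. total_sold = 10
  Event 5 (sale 3): sell min(3,39)=3. stock: 39 - 3 = 36. total_sold = 13
  Event 6 (sale 23): sell min(23,36)=23. stock: 36 - 23 = 13. total_sold = 36
  Event 7 (adjust +4): 13 + 4 = 17
  Event 8 (sale 10): sell min(10,17)=10. stock: 17 - 10 = 7. total_sold = 46
  Event 9 (restock 37): 7 + 37 = 44
  Event 10 (restock 28): 44 + 28 = 72
  Event 11 (sale 25): sell min(25,72)=25. stock: 72 - 25 = 47. total_sold = 71
  Event 12 (sale 10): sell min(10,47)=10. stock: 47 - 10 = 37. total_sold = 81
  Event 13 (return 1): 37 + 1 = 38
  Event 14 (sale 6): sell min(6,38)=6. stock: 38 - 6 = 32. total_sold = 87
  Event 15 (sale 16): sell min(16,32)=16. stock: 32 - 16 = 16. total_sold = 103
  Event 16 (return 5): 16 + 5 = 21
Final: stock = 21, total_sold = 103

Answer: 103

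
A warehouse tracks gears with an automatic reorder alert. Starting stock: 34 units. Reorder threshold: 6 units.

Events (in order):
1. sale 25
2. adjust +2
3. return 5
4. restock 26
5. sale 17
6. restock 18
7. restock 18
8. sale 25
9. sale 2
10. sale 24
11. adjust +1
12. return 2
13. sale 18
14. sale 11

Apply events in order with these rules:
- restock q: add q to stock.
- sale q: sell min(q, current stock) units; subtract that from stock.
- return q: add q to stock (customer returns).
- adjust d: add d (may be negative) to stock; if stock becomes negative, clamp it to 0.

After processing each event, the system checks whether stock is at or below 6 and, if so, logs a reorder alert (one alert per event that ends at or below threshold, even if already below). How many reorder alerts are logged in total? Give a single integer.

Answer: 2

Derivation:
Processing events:
Start: stock = 34
  Event 1 (sale 25): sell min(25,34)=25. stock: 34 - 25 = 9. total_sold = 25
  Event 2 (adjust +2): 9 + 2 = 11
  Event 3 (return 5): 11 + 5 = 16
  Event 4 (restock 26): 16 + 26 = 42
  Event 5 (sale 17): sell min(17,42)=17. stock: 42 - 17 = 25. total_sold = 42
  Event 6 (restock 18): 25 + 18 = 43
  Event 7 (restock 18): 43 + 18 = 61
  Event 8 (sale 25): sell min(25,61)=25. stock: 61 - 25 = 36. total_sold = 67
  Event 9 (sale 2): sell min(2,36)=2. stock: 36 - 2 = 34. total_sold = 69
  Event 10 (sale 24): sell min(24,34)=24. stock: 34 - 24 = 10. total_sold = 93
  Event 11 (adjust +1): 10 + 1 = 11
  Event 12 (return 2): 11 + 2 = 13
  Event 13 (sale 18): sell min(18,13)=13. stock: 13 - 13 = 0. total_sold = 106
  Event 14 (sale 11): sell min(11,0)=0. stock: 0 - 0 = 0. total_sold = 106
Final: stock = 0, total_sold = 106

Checking against threshold 6:
  After event 1: stock=9 > 6
  After event 2: stock=11 > 6
  After event 3: stock=16 > 6
  After event 4: stock=42 > 6
  After event 5: stock=25 > 6
  After event 6: stock=43 > 6
  After event 7: stock=61 > 6
  After event 8: stock=36 > 6
  After event 9: stock=34 > 6
  After event 10: stock=10 > 6
  After event 11: stock=11 > 6
  After event 12: stock=13 > 6
  After event 13: stock=0 <= 6 -> ALERT
  After event 14: stock=0 <= 6 -> ALERT
Alert events: [13, 14]. Count = 2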